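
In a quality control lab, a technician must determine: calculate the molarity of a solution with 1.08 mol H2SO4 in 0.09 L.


M = n/V = 1.08/0.09 = 12.000 mol/L

12.000 M


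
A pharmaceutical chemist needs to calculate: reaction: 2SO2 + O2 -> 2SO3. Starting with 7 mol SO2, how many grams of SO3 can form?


Mole ratio SO3:SO2 = 2:2
n(SO3) = 7 × 2/2 = 7.000 mol
mass = 7.000 × 80.07 = 560.49 g

560.49 g


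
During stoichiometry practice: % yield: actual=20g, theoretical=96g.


% yield = actual/theoretical × 100
= 20/96 × 100
= 20.83%

20.83%


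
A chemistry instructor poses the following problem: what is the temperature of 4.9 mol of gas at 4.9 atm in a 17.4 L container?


PV = nRT  (R = 0.08206 L·atm/(mol·K))
T = PV/(nR) = 4.9×17.4/(4.9×0.08206)
= 85.26/0.402094
= 212.04 K

212.04 K


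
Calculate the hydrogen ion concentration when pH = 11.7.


[H+] = 10^(-pH) = 10^(-11.7)
= 2.0×10^-12 M

2.0×10^-12 M


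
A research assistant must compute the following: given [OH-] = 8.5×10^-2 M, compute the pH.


pOH = -log10([OH-]) = -log10(8.5×10^-2)
= 2 - log10(8.5) = 1.07
pH = 14 - pOH = 14 - 1.07 = 12.93

12.93


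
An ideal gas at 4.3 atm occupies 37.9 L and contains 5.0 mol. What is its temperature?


PV = nRT  (R = 0.08206 L·atm/(mol·K))
T = PV/(nR) = 4.3×37.9/(5.0×0.08206)
= 162.97/0.410300
= 397.20 K

397.20 K


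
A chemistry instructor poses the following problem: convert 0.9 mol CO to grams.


M(CO) = 28.01 g/mol
mass = n × M = 0.9 × 28.01 = 25.21 g

25.21 g


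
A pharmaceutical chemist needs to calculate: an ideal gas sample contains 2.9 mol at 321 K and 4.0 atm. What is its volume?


PV = nRT  (R = 0.08206 L·atm/(mol·K))
V = nRT/P = 2.9×0.08206×321/4.0
= 19.097 L

19.097 L


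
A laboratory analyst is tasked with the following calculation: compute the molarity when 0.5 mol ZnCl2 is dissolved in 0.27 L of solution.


M = n/V = 0.5/0.27 = 1.852 mol/L

1.852 M


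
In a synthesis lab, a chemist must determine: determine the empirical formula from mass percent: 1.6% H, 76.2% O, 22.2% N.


Assume 100 g sample. Moles of each element:
  H: 1.6/1.008 = 1.587 mol
  O: 76.2/16.0 = 4.763 mol
  N: 22.2/14.01 = 1.585 mol
Divide by smallest (1.585):
  H: 1.587/1.585 = 1.0
  O: 4.763/1.585 = 3.01
  N: 1.585/1.585 = 1.0
Empirical formula: HNO3

HNO3


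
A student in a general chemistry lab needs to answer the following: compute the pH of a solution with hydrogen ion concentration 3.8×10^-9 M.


pH = -log10([H+]) = -log10(3.8×10^-9)
= 9 - log10(3.8)
= 9 - 0.58
= 8.42

8.42


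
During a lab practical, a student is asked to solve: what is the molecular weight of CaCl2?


M(CaCl2) = 1×40.08 + 2×35.45
= 40.08 + 70.9
= 110.98 g/mol

110.98 g/mol


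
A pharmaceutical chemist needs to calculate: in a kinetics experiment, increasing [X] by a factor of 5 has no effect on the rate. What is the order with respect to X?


rate ∝ [X]^n
rate ∝ [X]^0
Order in X: 0

0


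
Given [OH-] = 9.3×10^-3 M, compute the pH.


pOH = -log10([OH-]) = -log10(9.3×10^-3)
= 3 - log10(9.3) = 2.03
pH = 14 - pOH = 14 - 2.03 = 11.97

11.97


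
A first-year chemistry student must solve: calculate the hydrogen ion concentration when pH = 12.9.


[H+] = 10^(-pH) = 10^(-12.9)
= 1.26×10^-13 M

1.26×10^-13 M


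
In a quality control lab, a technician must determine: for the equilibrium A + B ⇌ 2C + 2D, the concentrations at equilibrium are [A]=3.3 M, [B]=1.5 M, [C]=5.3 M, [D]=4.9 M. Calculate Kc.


Kc = [C]^2[D]^2/([A][B])
= (5.3^2 × 4.9^2)/(3.3^1 × 1.5^1)
= 674.4409/4.95
= 136.3

136.3


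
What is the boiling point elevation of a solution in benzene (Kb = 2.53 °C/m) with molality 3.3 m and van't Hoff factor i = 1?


ΔTb = Kb × m × i
= 2.53 × 3.3 × 1
= 8.349 °C

8.349 °C


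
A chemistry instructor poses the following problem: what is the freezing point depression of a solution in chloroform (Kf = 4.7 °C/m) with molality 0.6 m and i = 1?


ΔTf = Kf × m × i
= 4.7 × 0.6 × 1
= 2.82 °C

2.82 °C


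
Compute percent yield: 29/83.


% yield = actual/theoretical × 100
= 29/83 × 100
= 34.94%

34.94%


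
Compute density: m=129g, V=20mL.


ρ = mass/volume
= 129/20
= 6.45 g/mL

6.45 g/mL


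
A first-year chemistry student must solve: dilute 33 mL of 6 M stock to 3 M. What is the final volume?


C1V1 = C2V2
6 × 33 = 3 × V2
V2 = 198/3 = 66.0 mL

66.0 mL


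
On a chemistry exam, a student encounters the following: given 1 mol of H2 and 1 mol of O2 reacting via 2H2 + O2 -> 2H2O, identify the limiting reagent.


Mole ratio available / coefficient:
  H2: 1/2 = 0.500
  O2: 1/1 = 1.000
Smaller ratio is limiting.

H2


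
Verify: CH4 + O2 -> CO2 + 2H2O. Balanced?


Equation: CH4 + O2 -> CO2 + 2H2O
Check atoms: C: 1=1, H: 4=4, O: 2≠4
Not balanced

No, not balanced


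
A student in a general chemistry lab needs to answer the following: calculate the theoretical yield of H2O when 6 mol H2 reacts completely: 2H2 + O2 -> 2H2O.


Mole ratio H2O:H2 = 2:2
n(H2O) = 6 × 2/2 = 6.000 mol
mass = 6.000 × 18.02 = 108.12 g

108.12 g


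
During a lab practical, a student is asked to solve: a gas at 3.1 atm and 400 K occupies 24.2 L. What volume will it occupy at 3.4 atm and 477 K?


P1V1/T1 = P2V2/T2
V2 = P1V1T2/(T1P2)
= 3.1×24.2×477/(400×3.4)
= 26.312 L

26.312 L


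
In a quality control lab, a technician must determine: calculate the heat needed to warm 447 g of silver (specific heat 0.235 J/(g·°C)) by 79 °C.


q = mcΔT = 447 × 0.235 × 79
= 8298.56 J

8298.56 J


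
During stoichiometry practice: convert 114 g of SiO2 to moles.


M(SiO2) = 60.09 g/mol
n = mass/M = 114/60.09 = 1.8972 mol

1.8972 mol


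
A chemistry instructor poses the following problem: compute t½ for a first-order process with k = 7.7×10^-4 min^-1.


t½ = ln2/k = 0.693147/(7.7×10^-4 min^-1)
= 900.2 min

900.2 min


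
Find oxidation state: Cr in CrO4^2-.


x + 4(-2) = -2, so x = +6
Oxidation number: +6

+6


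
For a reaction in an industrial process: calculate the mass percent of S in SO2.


M(SO2) = 1×32.07 + 2×16.0 = 64.07 g/mol
Mass of S = 1 × 32.07 = 32.07 g/mol
% S = 32.07/64.07 × 100 = 50.05%

50.05%


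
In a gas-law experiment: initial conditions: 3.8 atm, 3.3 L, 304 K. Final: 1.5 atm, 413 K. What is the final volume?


P1V1/T1 = P2V2/T2
V2 = P1V1T2/(T1P2)
= 3.8×3.3×413/(304×1.5)
= 11.357 L

11.357 L


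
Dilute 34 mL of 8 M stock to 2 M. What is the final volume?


C1V1 = C2V2
8 × 34 = 2 × V2
V2 = 272/2 = 136.0 mL

136.0 mL


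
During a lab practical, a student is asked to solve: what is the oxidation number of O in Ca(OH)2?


O is usually -2
Oxidation number: -2

-2


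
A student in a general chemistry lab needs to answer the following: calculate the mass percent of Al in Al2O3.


M(Al2O3) = 2×26.98 + 3×16.0 = 101.96 g/mol
Mass of Al = 2 × 26.98 = 53.96 g/mol
% Al = 53.96/101.96 × 100 = 52.92%

52.92%


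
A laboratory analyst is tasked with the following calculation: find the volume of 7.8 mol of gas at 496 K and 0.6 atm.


PV = nRT  (R = 0.08206 L·atm/(mol·K))
V = nRT/P = 7.8×0.08206×496/0.6
= 529.123 L

529.123 L


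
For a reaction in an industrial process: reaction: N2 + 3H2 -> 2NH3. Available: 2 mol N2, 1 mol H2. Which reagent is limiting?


Mole ratio available / coefficient:
  N2: 2/1 = 2.000
  H2: 1/3 = 0.333
Smaller ratio is limiting.

H2


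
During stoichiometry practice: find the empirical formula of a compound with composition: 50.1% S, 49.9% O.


Assume 100 g sample. Moles of each element:
  S: 50.1/32.07 = 1.562 mol
  O: 49.9/16.0 = 3.119 mol
Divide by smallest (1.562):
  S: 1.562/1.562 = 1.0
  O: 3.119/1.562 = 2.0
Empirical formula: SO2

SO2


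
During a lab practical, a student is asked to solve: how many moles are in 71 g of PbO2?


M(PbO2) = 239.2 g/mol
n = mass/M = 71/239.2 = 0.2968 mol

0.2968 mol


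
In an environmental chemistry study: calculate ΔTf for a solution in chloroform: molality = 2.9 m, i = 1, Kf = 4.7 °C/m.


ΔTf = Kf × m × i
= 4.7 × 2.9 × 1
= 13.63 °C

13.63 °C


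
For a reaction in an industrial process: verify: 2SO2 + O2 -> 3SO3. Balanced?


Equation: 2SO2 + O2 -> 3SO3
Check atoms: O: 6≠9, S: 2≠3
Not balanced

No, not balanced


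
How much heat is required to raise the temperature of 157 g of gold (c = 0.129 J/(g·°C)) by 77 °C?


q = mcΔT = 157 × 0.129 × 77
= 1559.48 J

1559.48 J


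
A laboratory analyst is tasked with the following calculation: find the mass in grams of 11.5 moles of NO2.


M(NO2) = 46.01 g/mol
mass = n × M = 11.5 × 46.01 = 529.12 g

529.12 g


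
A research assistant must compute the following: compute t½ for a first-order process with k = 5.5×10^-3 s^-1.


t½ = ln2/k = 0.693147/(5.5×10^-3 s^-1)
= 126.0 s

126.0 s


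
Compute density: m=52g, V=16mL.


ρ = mass/volume
= 52/16
= 3.25 g/mL

3.25 g/mL


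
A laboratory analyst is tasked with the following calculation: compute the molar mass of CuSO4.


M(CuSO4) = 1×63.55 + 1×32.07 + 4×16.0
= 63.55 + 32.07 + 64.0
= 159.62 g/mol

159.62 g/mol


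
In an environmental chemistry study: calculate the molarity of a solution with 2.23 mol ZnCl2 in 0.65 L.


M = n/V = 2.23/0.65 = 3.431 mol/L

3.431 M


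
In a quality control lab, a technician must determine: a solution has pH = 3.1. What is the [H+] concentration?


[H+] = 10^(-pH) = 10^(-3.1)
= 7.94×10^-4 M

7.94×10^-4 M


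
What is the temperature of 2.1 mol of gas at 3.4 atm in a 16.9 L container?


PV = nRT  (R = 0.08206 L·atm/(mol·K))
T = PV/(nR) = 3.4×16.9/(2.1×0.08206)
= 57.46/0.172326
= 333.44 K

333.44 K


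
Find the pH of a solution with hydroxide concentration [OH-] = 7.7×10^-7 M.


pOH = -log10([OH-]) = -log10(7.7×10^-7)
= 7 - log10(7.7) = 6.11
pH = 14 - pOH = 14 - 6.11 = 7.89

7.89


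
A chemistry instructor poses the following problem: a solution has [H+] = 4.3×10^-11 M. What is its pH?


pH = -log10([H+]) = -log10(4.3×10^-11)
= 11 - log10(4.3)
= 11 - 0.63
= 10.37

10.37


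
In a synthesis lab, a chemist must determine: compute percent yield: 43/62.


% yield = actual/theoretical × 100
= 43/62 × 100
= 69.35%

69.35%


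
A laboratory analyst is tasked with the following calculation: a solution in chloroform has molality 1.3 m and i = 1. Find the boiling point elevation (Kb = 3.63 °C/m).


ΔTb = Kb × m × i
= 3.63 × 1.3 × 1
= 4.719 °C

4.719 °C


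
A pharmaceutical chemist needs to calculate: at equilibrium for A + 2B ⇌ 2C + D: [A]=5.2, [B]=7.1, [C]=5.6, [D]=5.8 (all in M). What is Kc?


Kc = [C]^2[D]/([A][B]^2)
= (5.6^2 × 5.8^1)/(5.2^1 × 7.1^2)
= 181.888/262.132
= 0.6939

0.6939


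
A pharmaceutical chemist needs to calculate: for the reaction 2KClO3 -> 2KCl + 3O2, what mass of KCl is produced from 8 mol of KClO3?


Mole ratio KCl:KClO3 = 2:2
n(KCl) = 8 × 2/2 = 8.000 mol
mass = 8.000 × 74.55 = 596.4 g

596.4 g


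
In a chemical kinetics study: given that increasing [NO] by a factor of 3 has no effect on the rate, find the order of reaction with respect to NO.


rate ∝ [NO]^n
rate ∝ [NO]^0
Order in NO: 0

0


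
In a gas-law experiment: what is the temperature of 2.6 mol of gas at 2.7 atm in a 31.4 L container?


PV = nRT  (R = 0.08206 L·atm/(mol·K))
T = PV/(nR) = 2.7×31.4/(2.6×0.08206)
= 84.78/0.213356
= 397.36 K

397.36 K


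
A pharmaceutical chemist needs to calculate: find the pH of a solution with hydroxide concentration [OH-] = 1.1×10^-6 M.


pOH = -log10([OH-]) = -log10(1.1×10^-6)
= 6 - log10(1.1) = 5.96
pH = 14 - pOH = 14 - 5.96 = 8.04

8.04


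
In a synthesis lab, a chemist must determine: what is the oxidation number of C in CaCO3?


(+2) + x + 3(-2) = 0, so x = +4
Oxidation number: +4

+4


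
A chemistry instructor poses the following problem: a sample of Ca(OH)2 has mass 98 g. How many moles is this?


M(Ca(OH)2) = 74.1 g/mol
n = mass/M = 98/74.1 = 1.3225 mol

1.3225 mol


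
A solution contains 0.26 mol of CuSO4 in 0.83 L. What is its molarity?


M = n/V = 0.26/0.83 = 0.313 mol/L

0.313 M


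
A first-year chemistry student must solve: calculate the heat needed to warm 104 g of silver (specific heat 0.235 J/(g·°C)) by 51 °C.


q = mcΔT = 104 × 0.235 × 51
= 1246.44 J

1246.44 J


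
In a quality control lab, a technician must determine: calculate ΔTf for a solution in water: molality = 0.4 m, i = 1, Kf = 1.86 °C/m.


ΔTf = Kf × m × i
= 1.86 × 0.4 × 1
= 0.744 °C

0.744 °C


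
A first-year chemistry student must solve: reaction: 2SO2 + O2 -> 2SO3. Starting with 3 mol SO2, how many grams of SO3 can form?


Mole ratio SO3:SO2 = 2:2
n(SO3) = 3 × 2/2 = 3.000 mol
mass = 3.000 × 80.07 = 240.21 g

240.21 g


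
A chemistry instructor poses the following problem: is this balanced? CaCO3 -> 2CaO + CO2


Equation: CaCO3 -> 2CaO + CO2
Check atoms: C: 1=1, Ca: 1≠2, O: 3≠4
Not balanced

No, not balanced


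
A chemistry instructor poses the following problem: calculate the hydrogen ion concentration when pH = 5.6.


[H+] = 10^(-pH) = 10^(-5.6)
= 2.51×10^-6 M

2.51×10^-6 M


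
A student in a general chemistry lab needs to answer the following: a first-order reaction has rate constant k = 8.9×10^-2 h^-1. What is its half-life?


t½ = ln2/k = 0.693147/(8.9×10^-2 h^-1)
= 7.788 h

7.788 h


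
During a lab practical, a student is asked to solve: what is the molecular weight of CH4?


M(CH4) = 1×12.01 + 4×1.008
= 12.01 + 4.03
= 16.04 g/mol

16.04 g/mol


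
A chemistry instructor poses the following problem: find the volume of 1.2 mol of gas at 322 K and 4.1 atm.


PV = nRT  (R = 0.08206 L·atm/(mol·K))
V = nRT/P = 1.2×0.08206×322/4.1
= 7.734 L

7.734 L


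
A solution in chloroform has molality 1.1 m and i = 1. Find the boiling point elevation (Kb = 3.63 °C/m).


ΔTb = Kb × m × i
= 3.63 × 1.1 × 1
= 3.993 °C

3.993 °C


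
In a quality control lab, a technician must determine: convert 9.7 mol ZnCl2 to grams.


M(ZnCl2) = 136.28 g/mol
mass = n × M = 9.7 × 136.28 = 1321.92 g

1321.92 g


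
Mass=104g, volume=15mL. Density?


ρ = mass/volume
= 104/15
= 6.933 g/mL

6.933 g/mL


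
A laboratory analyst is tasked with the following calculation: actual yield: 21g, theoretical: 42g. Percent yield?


% yield = actual/theoretical × 100
= 21/42 × 100
= 50.0%

50.0%


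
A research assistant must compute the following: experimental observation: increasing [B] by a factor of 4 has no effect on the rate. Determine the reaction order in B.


rate ∝ [B]^n
rate ∝ [B]^0
Order in B: 0

0


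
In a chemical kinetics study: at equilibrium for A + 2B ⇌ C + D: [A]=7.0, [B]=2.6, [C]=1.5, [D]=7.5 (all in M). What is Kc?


Kc = [C][D]/([A][B]^2)
= (1.5^1 × 7.5^1)/(7.0^1 × 2.6^2)
= 11.25/47.32
= 0.2377

0.2377


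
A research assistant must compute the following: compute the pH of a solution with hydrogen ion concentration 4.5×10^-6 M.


pH = -log10([H+]) = -log10(4.5×10^-6)
= 6 - log10(4.5)
= 6 - 0.65
= 5.35

5.35


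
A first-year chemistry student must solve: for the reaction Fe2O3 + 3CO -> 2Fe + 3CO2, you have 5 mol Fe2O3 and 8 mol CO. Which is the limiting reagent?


Mole ratio available / coefficient:
  Fe2O3: 5/1 = 5.000
  CO: 8/3 = 2.667
Smaller ratio is limiting.

CO


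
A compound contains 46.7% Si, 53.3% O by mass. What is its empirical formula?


Assume 100 g sample. Moles of each element:
  Si: 46.7/28.09 = 1.663 mol
  O: 53.3/16.0 = 3.331 mol
Divide by smallest (1.663):
  Si: 1.663/1.663 = 1.0
  O: 3.331/1.663 = 2.0
Empirical formula: SiO2

SiO2


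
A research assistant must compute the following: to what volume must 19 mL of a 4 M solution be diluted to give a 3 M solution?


C1V1 = C2V2
4 × 19 = 3 × V2
V2 = 76/3 = 25.33 mL

25.33 mL


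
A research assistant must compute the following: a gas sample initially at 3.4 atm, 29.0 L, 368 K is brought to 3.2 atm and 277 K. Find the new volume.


P1V1/T1 = P2V2/T2
V2 = P1V1T2/(T1P2)
= 3.4×29.0×277/(368×3.2)
= 23.193 L

23.193 L


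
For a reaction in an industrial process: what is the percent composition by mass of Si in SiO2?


M(SiO2) = 1×28.09 + 2×16.0 = 60.09 g/mol
Mass of Si = 1 × 28.09 = 28.09 g/mol
% Si = 28.09/60.09 × 100 = 46.75%

46.75%


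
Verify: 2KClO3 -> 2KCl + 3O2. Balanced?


Equation: 2KClO3 -> 2KCl + 3O2
Check atoms: Cl: 2=2, K: 2=2, O: 6=6
Balanced

Yes, balanced


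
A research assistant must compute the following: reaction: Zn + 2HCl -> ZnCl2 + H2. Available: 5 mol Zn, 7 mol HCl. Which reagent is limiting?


Mole ratio available / coefficient:
  Zn: 5/1 = 5.000
  HCl: 7/2 = 3.500
Smaller ratio is limiting.

HCl


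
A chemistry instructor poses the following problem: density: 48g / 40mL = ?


ρ = mass/volume
= 48/40
= 1.2 g/mL

1.2 g/mL


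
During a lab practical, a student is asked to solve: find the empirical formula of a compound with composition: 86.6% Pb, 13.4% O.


Assume 100 g sample. Moles of each element:
  Pb: 86.6/207.2 = 0.418 mol
  O: 13.4/16.0 = 0.838 mol
Divide by smallest (0.418):
  Pb: 0.418/0.418 = 1.0
  O: 0.838/0.418 = 2.0
Empirical formula: PbO2

PbO2


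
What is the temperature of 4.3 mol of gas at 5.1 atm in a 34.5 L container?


PV = nRT  (R = 0.08206 L·atm/(mol·K))
T = PV/(nR) = 5.1×34.5/(4.3×0.08206)
= 175.95/0.352858
= 498.64 K

498.64 K


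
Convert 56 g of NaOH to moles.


M(NaOH) = 40.0 g/mol
n = mass/M = 56/40.0 = 1.4 mol

1.4 mol


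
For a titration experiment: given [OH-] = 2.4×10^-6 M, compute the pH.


pOH = -log10([OH-]) = -log10(2.4×10^-6)
= 6 - log10(2.4) = 5.62
pH = 14 - pOH = 14 - 5.62 = 8.38

8.38


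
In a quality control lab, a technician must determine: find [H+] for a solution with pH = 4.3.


[H+] = 10^(-pH) = 10^(-4.3)
= 5.01×10^-5 M

5.01×10^-5 M


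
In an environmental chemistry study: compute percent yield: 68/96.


% yield = actual/theoretical × 100
= 68/96 × 100
= 70.83%

70.83%


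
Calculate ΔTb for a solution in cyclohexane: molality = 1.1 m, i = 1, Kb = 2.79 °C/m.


ΔTb = Kb × m × i
= 2.79 × 1.1 × 1
= 3.069 °C

3.069 °C


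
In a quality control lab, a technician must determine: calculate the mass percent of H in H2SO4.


M(H2SO4) = 2×1.008 + 1×32.07 + 4×16.0 = 98.086 g/mol
Mass of H = 2 × 1.008 = 2.016 g/mol
% H = 2.016/98.086 × 100 = 2.06%

2.06%


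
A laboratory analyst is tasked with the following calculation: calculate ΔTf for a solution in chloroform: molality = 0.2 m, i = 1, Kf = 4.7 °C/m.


ΔTf = Kf × m × i
= 4.7 × 0.2 × 1
= 0.94 °C

0.94 °C


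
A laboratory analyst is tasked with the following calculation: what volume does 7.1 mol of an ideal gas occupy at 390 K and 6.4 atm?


PV = nRT  (R = 0.08206 L·atm/(mol·K))
V = nRT/P = 7.1×0.08206×390/6.4
= 35.504 L

35.504 L


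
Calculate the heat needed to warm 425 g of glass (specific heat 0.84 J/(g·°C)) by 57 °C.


q = mcΔT = 425 × 0.84 × 57
= 20349.00 J

20349.00 J


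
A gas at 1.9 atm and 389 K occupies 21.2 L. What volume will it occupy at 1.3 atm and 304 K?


P1V1/T1 = P2V2/T2
V2 = P1V1T2/(T1P2)
= 1.9×21.2×304/(389×1.3)
= 24.214 L

24.214 L


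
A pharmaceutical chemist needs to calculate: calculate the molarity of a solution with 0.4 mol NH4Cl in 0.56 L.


M = n/V = 0.4/0.56 = 0.714 mol/L

0.714 M


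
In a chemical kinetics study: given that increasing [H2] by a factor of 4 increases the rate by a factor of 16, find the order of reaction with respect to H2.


rate ∝ [H2]^n
4^n = 16 → n = 2
Order in H2: 2

2


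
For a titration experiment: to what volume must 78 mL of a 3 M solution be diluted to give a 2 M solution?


C1V1 = C2V2
3 × 78 = 2 × V2
V2 = 234/2 = 117.0 mL

117.0 mL


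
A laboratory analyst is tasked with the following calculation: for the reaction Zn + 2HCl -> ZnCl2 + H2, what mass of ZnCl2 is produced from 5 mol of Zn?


Mole ratio ZnCl2:Zn = 1:1
n(ZnCl2) = 5 × 1/1 = 5.000 mol
mass = 5.000 × 136.28 = 681.4 g

681.4 g


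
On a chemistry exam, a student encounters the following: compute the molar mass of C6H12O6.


M(C6H12O6) = 6×12.01 + 12×1.008 + 6×16.0
= 72.06 + 12.1 + 96.0
= 180.16 g/mol

180.16 g/mol


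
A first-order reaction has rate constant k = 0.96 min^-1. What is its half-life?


t½ = ln2/k = 0.693147/(0.96 min^-1)
= 0.7220 min

0.7220 min


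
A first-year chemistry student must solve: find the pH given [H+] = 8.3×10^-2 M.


pH = -log10([H+]) = -log10(8.3×10^-2)
= 2 - log10(8.3)
= 2 - 0.92
= 1.08

1.08


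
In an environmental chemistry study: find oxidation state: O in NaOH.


O is usually -2
Oxidation number: -2

-2


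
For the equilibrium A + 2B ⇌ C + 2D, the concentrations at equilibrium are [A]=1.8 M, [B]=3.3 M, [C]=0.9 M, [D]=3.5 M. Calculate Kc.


Kc = [C][D]^2/([A][B]^2)
= (0.9^1 × 3.5^2)/(1.8^1 × 3.3^2)
= 11.025/19.602
= 0.5624

0.5624


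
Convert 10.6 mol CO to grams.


M(CO) = 28.01 g/mol
mass = n × M = 10.6 × 28.01 = 296.91 g

296.91 g


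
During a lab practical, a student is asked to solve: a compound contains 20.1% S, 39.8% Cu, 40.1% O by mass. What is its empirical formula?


Assume 100 g sample. Moles of each element:
  S: 20.1/32.07 = 0.627 mol
  Cu: 39.8/63.55 = 0.626 mol
  O: 40.1/16.0 = 2.506 mol
Divide by smallest (0.626):
  S: 0.627/0.626 = 1.0
  Cu: 0.626/0.626 = 1.0
  O: 2.506/0.626 = 4.0
Empirical formula: CuSO4

CuSO4


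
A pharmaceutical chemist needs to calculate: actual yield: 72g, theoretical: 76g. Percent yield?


% yield = actual/theoretical × 100
= 72/76 × 100
= 94.74%

94.74%


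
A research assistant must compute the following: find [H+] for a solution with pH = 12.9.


[H+] = 10^(-pH) = 10^(-12.9)
= 1.26×10^-13 M

1.26×10^-13 M


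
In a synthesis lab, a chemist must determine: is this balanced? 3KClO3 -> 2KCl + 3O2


Equation: 3KClO3 -> 2KCl + 3O2
Check atoms: Cl: 3≠2, K: 3≠2, O: 9≠6
Not balanced

No, not balanced


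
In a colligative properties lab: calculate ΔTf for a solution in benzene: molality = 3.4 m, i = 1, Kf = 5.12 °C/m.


ΔTf = Kf × m × i
= 5.12 × 3.4 × 1
= 17.408 °C

17.408 °C


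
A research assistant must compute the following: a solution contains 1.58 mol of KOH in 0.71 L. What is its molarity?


M = n/V = 1.58/0.71 = 2.225 mol/L

2.225 M


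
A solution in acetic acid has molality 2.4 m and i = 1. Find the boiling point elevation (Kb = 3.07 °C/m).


ΔTb = Kb × m × i
= 3.07 × 2.4 × 1
= 7.368 °C

7.368 °C


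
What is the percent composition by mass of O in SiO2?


M(SiO2) = 1×28.09 + 2×16.0 = 60.09 g/mol
Mass of O = 2 × 16.0 = 32.00 g/mol
% O = 32.00/60.09 × 100 = 53.25%

53.25%


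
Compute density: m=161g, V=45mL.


ρ = mass/volume
= 161/45
= 3.578 g/mL

3.578 g/mL


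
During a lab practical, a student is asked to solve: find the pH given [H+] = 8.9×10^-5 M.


pH = -log10([H+]) = -log10(8.9×10^-5)
= 5 - log10(8.9)
= 5 - 0.95
= 4.05

4.05


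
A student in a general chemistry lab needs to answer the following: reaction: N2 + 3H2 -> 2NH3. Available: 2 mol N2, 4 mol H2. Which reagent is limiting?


Mole ratio available / coefficient:
  N2: 2/1 = 2.000
  H2: 4/3 = 1.333
Smaller ratio is limiting.

H2


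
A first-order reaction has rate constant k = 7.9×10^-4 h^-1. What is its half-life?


t½ = ln2/k = 0.693147/(7.9×10^-4 h^-1)
= 877.4 h

877.4 h


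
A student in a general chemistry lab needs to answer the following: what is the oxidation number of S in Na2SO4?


2(+1) + x + 4(-2) = 0, so x = +6
Oxidation number: +6

+6


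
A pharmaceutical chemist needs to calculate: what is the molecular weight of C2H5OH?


M(C2H5OH) = 2×12.01 + 6×1.008 + 1×16.0
= 24.02 + 6.05 + 16.0
= 46.07 g/mol

46.07 g/mol


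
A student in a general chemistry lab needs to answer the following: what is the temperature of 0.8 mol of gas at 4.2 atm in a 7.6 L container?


PV = nRT  (R = 0.08206 L·atm/(mol·K))
T = PV/(nR) = 4.2×7.6/(0.8×0.08206)
= 31.92/0.065648
= 486.23 K

486.23 K


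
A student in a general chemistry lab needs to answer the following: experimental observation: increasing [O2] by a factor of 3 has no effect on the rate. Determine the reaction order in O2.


rate ∝ [O2]^n
rate ∝ [O2]^0
Order in O2: 0

0


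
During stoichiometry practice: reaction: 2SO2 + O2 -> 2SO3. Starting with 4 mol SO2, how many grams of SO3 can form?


Mole ratio SO3:SO2 = 2:2
n(SO3) = 4 × 2/2 = 4.000 mol
mass = 4.000 × 80.07 = 320.28 g

320.28 g


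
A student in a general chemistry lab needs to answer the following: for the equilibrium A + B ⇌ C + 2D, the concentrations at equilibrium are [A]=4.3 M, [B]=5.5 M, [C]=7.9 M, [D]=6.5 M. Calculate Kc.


Kc = [C][D]^2/([A][B])
= (7.9^1 × 6.5^2)/(4.3^1 × 5.5^1)
= 333.775/23.65
= 14.11

14.11


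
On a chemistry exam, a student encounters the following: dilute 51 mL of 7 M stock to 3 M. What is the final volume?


C1V1 = C2V2
7 × 51 = 3 × V2
V2 = 357/3 = 119.0 mL

119.0 mL


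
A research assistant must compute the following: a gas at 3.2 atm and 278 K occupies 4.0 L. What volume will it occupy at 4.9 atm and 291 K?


P1V1/T1 = P2V2/T2
V2 = P1V1T2/(T1P2)
= 3.2×4.0×291/(278×4.9)
= 2.734 L

2.734 L


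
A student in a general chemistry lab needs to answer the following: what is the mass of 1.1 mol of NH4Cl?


M(NH4Cl) = 53.49 g/mol
mass = n × M = 1.1 × 53.49 = 58.84 g

58.84 g


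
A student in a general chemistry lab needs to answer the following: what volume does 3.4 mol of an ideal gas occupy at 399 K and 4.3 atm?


PV = nRT  (R = 0.08206 L·atm/(mol·K))
V = nRT/P = 3.4×0.08206×399/4.3
= 25.889 L

25.889 L


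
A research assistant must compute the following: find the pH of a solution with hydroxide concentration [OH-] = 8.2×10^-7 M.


pOH = -log10([OH-]) = -log10(8.2×10^-7)
= 7 - log10(8.2) = 6.09
pH = 14 - pOH = 14 - 6.09 = 7.91

7.91


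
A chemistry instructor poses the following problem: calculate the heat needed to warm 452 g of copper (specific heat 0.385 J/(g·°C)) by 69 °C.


q = mcΔT = 452 × 0.385 × 69
= 12007.38 J

12007.38 J


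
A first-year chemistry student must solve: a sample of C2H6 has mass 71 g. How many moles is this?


M(C2H6) = 30.07 g/mol
n = mass/M = 71/30.07 = 2.3612 mol

2.3612 mol


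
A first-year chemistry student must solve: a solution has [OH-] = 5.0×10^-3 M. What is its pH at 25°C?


pOH = -log10([OH-]) = -log10(5.0×10^-3)
= 3 - log10(5.0) = 2.3
pH = 14 - pOH = 14 - 2.3 = 11.7

11.7


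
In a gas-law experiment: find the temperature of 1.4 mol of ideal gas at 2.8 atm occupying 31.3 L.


PV = nRT  (R = 0.08206 L·atm/(mol·K))
T = PV/(nR) = 2.8×31.3/(1.4×0.08206)
= 87.64/0.114884
= 762.86 K

762.86 K


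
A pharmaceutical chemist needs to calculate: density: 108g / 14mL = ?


ρ = mass/volume
= 108/14
= 7.714 g/mL

7.714 g/mL


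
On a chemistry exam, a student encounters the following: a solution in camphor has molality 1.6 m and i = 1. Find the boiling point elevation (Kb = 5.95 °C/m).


ΔTb = Kb × m × i
= 5.95 × 1.6 × 1
= 9.52 °C

9.52 °C


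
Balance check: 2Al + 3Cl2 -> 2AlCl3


Equation: 2Al + 3Cl2 -> 2AlCl3
Check atoms: Al: 2=2, Cl: 6=6
Balanced

Yes, balanced


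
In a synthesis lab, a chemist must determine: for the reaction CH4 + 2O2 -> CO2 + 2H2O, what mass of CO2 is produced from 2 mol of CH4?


Mole ratio CO2:CH4 = 1:1
n(CO2) = 2 × 1/1 = 2.000 mol
mass = 2.000 × 44.01 = 88.02 g

88.02 g


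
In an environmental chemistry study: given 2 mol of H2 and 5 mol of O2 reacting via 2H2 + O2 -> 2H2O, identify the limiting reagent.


Mole ratio available / coefficient:
  H2: 2/2 = 1.000
  O2: 5/1 = 5.000
Smaller ratio is limiting.

H2


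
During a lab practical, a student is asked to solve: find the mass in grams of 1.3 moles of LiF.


M(LiF) = 25.94 g/mol
mass = n × M = 1.3 × 25.94 = 33.72 g

33.72 g


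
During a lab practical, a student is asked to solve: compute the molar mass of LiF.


M(LiF) = 1×6.94 + 1×19.0
= 6.94 + 19.0
= 25.94 g/mol

25.94 g/mol


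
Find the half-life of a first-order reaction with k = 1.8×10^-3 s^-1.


t½ = ln2/k = 0.693147/(1.8×10^-3 s^-1)
= 385.1 s

385.1 s


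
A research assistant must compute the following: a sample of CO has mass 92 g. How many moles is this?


M(CO) = 28.01 g/mol
n = mass/M = 92/28.01 = 3.2845 mol

3.2845 mol


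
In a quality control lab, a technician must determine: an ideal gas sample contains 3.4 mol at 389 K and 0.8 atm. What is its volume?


PV = nRT  (R = 0.08206 L·atm/(mol·K))
V = nRT/P = 3.4×0.08206×389/0.8
= 135.666 L

135.666 L


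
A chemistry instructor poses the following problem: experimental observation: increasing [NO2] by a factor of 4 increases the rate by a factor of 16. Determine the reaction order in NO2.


rate ∝ [NO2]^n
4^n = 16 → n = 2
Order in NO2: 2

2


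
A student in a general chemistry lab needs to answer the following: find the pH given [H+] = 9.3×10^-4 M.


pH = -log10([H+]) = -log10(9.3×10^-4)
= 4 - log10(9.3)
= 4 - 0.97
= 3.03

3.03


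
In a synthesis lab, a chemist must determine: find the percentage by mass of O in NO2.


M(NO2) = 1×14.01 + 2×16.0 = 46.01 g/mol
Mass of O = 2 × 16.0 = 32.00 g/mol
% O = 32.00/46.01 × 100 = 69.55%

69.55%


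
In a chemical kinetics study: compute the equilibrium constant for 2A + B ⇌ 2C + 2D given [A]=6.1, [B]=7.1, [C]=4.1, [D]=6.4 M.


Kc = [C]^2[D]^2/([A]^2[B])
= (4.1^2 × 6.4^2)/(6.1^2 × 7.1^1)
= 688.5376/264.191
= 2.606

2.606


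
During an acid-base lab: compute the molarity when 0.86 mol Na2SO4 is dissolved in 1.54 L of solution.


M = n/V = 0.86/1.54 = 0.558 mol/L

0.558 M


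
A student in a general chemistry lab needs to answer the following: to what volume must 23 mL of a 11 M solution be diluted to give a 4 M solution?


C1V1 = C2V2
11 × 23 = 4 × V2
V2 = 253/4 = 63.25 mL

63.25 mL


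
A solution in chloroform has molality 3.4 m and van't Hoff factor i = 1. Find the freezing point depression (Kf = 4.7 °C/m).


ΔTf = Kf × m × i
= 4.7 × 3.4 × 1
= 15.98 °C

15.98 °C


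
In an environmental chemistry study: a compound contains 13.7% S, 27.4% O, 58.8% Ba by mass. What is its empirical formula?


Assume 100 g sample. Moles of each element:
  S: 13.7/32.07 = 0.427 mol
  O: 27.4/16.0 = 1.712 mol
  Ba: 58.8/137.33 = 0.428 mol
Divide by smallest (0.427):
  S: 0.427/0.427 = 1.0
  O: 1.712/0.427 = 4.01
  Ba: 0.428/0.427 = 1.0
Empirical formula: BaSO4

BaSO4


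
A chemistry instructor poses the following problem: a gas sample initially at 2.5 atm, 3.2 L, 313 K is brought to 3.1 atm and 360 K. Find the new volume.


P1V1/T1 = P2V2/T2
V2 = P1V1T2/(T1P2)
= 2.5×3.2×360/(313×3.1)
= 2.968 L

2.968 L


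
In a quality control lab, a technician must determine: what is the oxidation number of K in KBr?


Group 1 metal: +1
Oxidation number: +1

+1


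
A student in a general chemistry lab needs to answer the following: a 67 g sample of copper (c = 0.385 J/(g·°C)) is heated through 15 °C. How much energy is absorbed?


q = mcΔT = 67 × 0.385 × 15
= 386.93 J

386.93 J


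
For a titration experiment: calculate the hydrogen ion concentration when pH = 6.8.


[H+] = 10^(-pH) = 10^(-6.8)
= 1.58×10^-7 M

1.58×10^-7 M


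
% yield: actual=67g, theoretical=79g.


% yield = actual/theoretical × 100
= 67/79 × 100
= 84.81%

84.81%


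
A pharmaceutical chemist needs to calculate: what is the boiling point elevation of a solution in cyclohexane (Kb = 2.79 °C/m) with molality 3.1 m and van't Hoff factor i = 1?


ΔTb = Kb × m × i
= 2.79 × 3.1 × 1
= 8.649 °C

8.649 °C


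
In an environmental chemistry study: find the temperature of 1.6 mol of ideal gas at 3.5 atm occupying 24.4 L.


PV = nRT  (R = 0.08206 L·atm/(mol·K))
T = PV/(nR) = 3.5×24.4/(1.6×0.08206)
= 85.40/0.131296
= 650.44 K

650.44 K


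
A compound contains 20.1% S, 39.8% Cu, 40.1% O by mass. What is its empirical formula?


Assume 100 g sample. Moles of each element:
  S: 20.1/32.07 = 0.627 mol
  Cu: 39.8/63.55 = 0.626 mol
  O: 40.1/16.0 = 2.506 mol
Divide by smallest (0.626):
  S: 0.627/0.626 = 1.0
  Cu: 0.626/0.626 = 1.0
  O: 2.506/0.626 = 4.0
Empirical formula: CuSO4

CuSO4


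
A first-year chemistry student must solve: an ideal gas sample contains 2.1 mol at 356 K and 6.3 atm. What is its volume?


PV = nRT  (R = 0.08206 L·atm/(mol·K))
V = nRT/P = 2.1×0.08206×356/6.3
= 9.738 L

9.738 L


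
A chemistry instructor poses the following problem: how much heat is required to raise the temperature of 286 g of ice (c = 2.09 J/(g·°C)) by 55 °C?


q = mcΔT = 286 × 2.09 × 55
= 32875.70 J

32875.70 J


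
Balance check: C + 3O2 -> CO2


Equation: C + 3O2 -> CO2
Check atoms: C: 1=1, O: 6≠2
Not balanced

No, not balanced


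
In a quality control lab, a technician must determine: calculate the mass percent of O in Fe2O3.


M(Fe2O3) = 2×55.85 + 3×16.0 = 159.70 g/mol
Mass of O = 3 × 16.0 = 48.00 g/mol
% O = 48.00/159.70 × 100 = 30.06%

30.06%


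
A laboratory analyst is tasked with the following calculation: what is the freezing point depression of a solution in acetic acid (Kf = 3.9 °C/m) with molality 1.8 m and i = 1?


ΔTf = Kf × m × i
= 3.9 × 1.8 × 1
= 7.02 °C

7.02 °C


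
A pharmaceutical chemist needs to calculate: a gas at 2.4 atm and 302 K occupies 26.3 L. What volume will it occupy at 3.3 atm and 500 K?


P1V1/T1 = P2V2/T2
V2 = P1V1T2/(T1P2)
= 2.4×26.3×500/(302×3.3)
= 31.668 L

31.668 L


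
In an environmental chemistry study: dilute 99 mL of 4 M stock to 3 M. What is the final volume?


C1V1 = C2V2
4 × 99 = 3 × V2
V2 = 396/3 = 132.0 mL

132.0 mL


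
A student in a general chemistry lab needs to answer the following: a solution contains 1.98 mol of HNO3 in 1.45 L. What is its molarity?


M = n/V = 1.98/1.45 = 1.366 mol/L

1.366 M


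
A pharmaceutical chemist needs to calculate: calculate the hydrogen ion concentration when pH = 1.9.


[H+] = 10^(-pH) = 10^(-1.9)
= 1.26×10^-2 M

1.26×10^-2 M


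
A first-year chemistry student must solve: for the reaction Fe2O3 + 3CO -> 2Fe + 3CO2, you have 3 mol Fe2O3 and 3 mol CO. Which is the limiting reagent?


Mole ratio available / coefficient:
  Fe2O3: 3/1 = 3.000
  CO: 3/3 = 1.000
Smaller ratio is limiting.

CO


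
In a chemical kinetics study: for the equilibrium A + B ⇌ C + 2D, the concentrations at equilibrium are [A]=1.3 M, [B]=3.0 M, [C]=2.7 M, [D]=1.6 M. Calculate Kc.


Kc = [C][D]^2/([A][B])
= (2.7^1 × 1.6^2)/(1.3^1 × 3.0^1)
= 6.912/3.9
= 1.772

1.772


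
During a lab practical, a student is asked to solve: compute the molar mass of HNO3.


M(HNO3) = 1×1.008 + 1×14.01 + 3×16.0
= 1.01 + 14.01 + 48.0
= 63.02 g/mol

63.02 g/mol


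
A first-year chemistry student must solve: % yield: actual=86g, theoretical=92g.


% yield = actual/theoretical × 100
= 86/92 × 100
= 93.48%

93.48%


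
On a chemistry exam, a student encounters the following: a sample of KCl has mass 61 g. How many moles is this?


M(KCl) = 74.55 g/mol
n = mass/M = 61/74.55 = 0.8182 mol

0.8182 mol


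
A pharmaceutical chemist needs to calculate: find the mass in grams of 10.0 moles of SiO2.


M(SiO2) = 60.09 g/mol
mass = n × M = 10.0 × 60.09 = 600.90 g

600.90 g


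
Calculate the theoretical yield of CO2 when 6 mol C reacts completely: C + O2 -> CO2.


Mole ratio CO2:C = 1:1
n(CO2) = 6 × 1/1 = 6.000 mol
mass = 6.000 × 44.01 = 264.06 g

264.06 g


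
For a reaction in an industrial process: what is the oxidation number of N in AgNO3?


(+1) + x + 3(-2) = 0, so x = +5
Oxidation number: +5

+5


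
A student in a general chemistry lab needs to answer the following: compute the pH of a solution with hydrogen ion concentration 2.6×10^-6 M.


pH = -log10([H+]) = -log10(2.6×10^-6)
= 6 - log10(2.6)
= 6 - 0.41
= 5.59

5.59


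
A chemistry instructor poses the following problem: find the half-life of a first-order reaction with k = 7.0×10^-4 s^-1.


t½ = ln2/k = 0.693147/(7.0×10^-4 s^-1)
= 990.2 s

990.2 s


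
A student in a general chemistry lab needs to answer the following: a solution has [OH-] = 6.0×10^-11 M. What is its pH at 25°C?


pOH = -log10([OH-]) = -log10(6.0×10^-11)
= 11 - log10(6.0) = 10.22
pH = 14 - pOH = 14 - 10.22 = 3.78

3.78


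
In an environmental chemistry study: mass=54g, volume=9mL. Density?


ρ = mass/volume
= 54/9
= 6.0 g/mL

6.0 g/mL


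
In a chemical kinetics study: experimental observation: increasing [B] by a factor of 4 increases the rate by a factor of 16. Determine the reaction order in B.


rate ∝ [B]^n
4^n = 16 → n = 2
Order in B: 2

2


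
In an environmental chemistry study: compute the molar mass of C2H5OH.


M(C2H5OH) = 2×12.01 + 6×1.008 + 1×16.0
= 24.02 + 6.05 + 16.0
= 46.07 g/mol

46.07 g/mol


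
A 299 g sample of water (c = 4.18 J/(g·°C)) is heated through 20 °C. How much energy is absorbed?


q = mcΔT = 299 × 4.18 × 20
= 24996.40 J

24996.40 J


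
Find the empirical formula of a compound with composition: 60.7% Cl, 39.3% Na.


Assume 100 g sample. Moles of each element:
  Cl: 60.7/35.45 = 1.712 mol
  Na: 39.3/22.99 = 1.709 mol
Divide by smallest (1.709):
  Cl: 1.712/1.709 = 1.0
  Na: 1.709/1.709 = 1.0
Empirical formula: NaCl

NaCl


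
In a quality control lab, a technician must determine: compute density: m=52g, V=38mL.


ρ = mass/volume
= 52/38
= 1.368 g/mL

1.368 g/mL


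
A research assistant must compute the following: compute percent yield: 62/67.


% yield = actual/theoretical × 100
= 62/67 × 100
= 92.54%

92.54%


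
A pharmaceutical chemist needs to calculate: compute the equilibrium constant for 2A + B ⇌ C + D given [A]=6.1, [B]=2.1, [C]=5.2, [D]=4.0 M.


Kc = [C][D]/([A]^2[B])
= (5.2^1 × 4.0^1)/(6.1^2 × 2.1^1)
= 20.8/78.141
= 0.2662

0.2662


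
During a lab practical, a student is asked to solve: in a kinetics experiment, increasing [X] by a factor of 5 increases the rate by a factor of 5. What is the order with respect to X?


rate ∝ [X]^n
5^n = 5 → n = 1
Order in X: 1

1


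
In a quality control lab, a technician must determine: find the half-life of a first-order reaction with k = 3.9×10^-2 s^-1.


t½ = ln2/k = 0.693147/(3.9×10^-2 s^-1)
= 17.77 s

17.77 s


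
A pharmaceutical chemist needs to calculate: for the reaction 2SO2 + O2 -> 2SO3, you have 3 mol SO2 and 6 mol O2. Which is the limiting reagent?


Mole ratio available / coefficient:
  SO2: 3/2 = 1.500
  O2: 6/1 = 6.000
Smaller ratio is limiting.

SO2


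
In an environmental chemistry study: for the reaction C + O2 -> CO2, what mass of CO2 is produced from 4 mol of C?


Mole ratio CO2:C = 1:1
n(CO2) = 4 × 1/1 = 4.000 mol
mass = 4.000 × 44.01 = 176.04 g

176.04 g


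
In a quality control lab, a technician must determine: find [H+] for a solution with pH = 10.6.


[H+] = 10^(-pH) = 10^(-10.6)
= 2.51×10^-11 M

2.51×10^-11 M


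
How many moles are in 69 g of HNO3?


M(HNO3) = 63.02 g/mol
n = mass/M = 69/63.02 = 1.0949 mol

1.0949 mol


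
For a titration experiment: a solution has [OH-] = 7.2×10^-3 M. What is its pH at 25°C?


pOH = -log10([OH-]) = -log10(7.2×10^-3)
= 3 - log10(7.2) = 2.14
pH = 14 - pOH = 14 - 2.14 = 11.86

11.86
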